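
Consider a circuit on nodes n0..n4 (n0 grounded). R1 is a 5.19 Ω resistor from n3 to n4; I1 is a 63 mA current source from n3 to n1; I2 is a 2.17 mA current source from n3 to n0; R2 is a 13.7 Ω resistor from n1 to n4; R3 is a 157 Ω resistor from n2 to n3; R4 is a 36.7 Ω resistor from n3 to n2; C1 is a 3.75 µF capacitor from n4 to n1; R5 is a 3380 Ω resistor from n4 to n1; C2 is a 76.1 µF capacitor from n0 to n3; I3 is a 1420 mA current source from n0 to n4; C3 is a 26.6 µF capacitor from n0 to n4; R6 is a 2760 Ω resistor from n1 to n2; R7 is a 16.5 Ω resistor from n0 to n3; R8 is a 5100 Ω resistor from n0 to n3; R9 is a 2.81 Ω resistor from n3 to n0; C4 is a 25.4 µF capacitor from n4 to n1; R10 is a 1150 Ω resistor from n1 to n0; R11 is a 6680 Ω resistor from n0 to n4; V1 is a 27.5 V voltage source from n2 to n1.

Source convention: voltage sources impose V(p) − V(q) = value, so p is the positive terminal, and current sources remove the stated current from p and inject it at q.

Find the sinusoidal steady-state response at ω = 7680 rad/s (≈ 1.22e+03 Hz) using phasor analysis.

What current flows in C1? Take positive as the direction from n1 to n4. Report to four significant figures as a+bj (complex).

Apply KCL at each of the 4 non-ground nodes and solve the resulting linear system.
Node n1: branches {I1, R2, C1, R5, R6, C4, R10, V1} → V_1 = -0.4324+0.7537j
Node n2: branches {R3, R4, R6, V1} → V_2 = 27.07+0.7537j
Node n3: branches {R1, I1, I2, R3, R4, C2, R7, R8, R9} → V_3 = 0.5177-1.182j
Node n4: branches {R1, R2, C1, R5, I3, C3, C4, R11} → V_4 = 0.9279-2.505j
Source currents: i(V1)=-0.9025-0.06507j

-0.09384-0.03918j A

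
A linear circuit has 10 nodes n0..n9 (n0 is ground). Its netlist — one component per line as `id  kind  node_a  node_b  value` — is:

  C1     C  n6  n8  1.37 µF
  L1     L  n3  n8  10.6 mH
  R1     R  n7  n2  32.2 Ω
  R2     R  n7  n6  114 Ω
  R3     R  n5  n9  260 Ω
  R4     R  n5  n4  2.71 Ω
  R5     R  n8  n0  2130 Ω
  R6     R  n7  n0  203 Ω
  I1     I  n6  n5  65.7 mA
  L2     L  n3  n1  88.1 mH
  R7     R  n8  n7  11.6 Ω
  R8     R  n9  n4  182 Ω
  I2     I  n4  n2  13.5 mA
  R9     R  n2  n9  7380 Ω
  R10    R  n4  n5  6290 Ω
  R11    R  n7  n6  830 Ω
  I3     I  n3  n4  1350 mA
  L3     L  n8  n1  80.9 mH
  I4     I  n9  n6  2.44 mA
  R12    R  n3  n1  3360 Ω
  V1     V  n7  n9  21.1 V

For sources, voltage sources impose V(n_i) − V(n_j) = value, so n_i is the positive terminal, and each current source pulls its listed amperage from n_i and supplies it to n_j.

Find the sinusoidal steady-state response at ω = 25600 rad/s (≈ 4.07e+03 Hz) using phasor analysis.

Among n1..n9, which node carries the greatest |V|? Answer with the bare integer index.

Element admittances at ω=25600 rad/s:
  Y(C1) = 0.000+0.03507j S between n6,n8
  Y(L1) = 0.000-0.003685j S between n3,n8
  Y(R1) = 0.03106+0.000j S between n7,n2
  Y(R2) = 0.008772+0.000j S between n7,n6
  Y(R3) = 0.003846+0.000j S between n5,n9
  Y(R4) = 0.3690+0.000j S between n5,n4
  Y(R5) = 0.0004695+0.000j S between n8,n0
  Y(R6) = 0.004926+0.000j S between n7,n0
  I1: injects 0.0657 A into n5 (from n6)
  Y(L2) = 0.000-0.0004434j S between n3,n1
  Y(R7) = 0.08621+0.000j S between n8,n7
  Y(R8) = 0.005495+0.000j S between n9,n4
  I2: injects 0.0135 A into n2 (from n4)
  Y(R9) = 0.0001355+0.000j S between n2,n9
  Y(R10) = 0.0001590+0.000j S between n4,n5
  Y(R11) = 0.001205+0.000j S between n7,n6
  I3: injects 1.35 A into n4 (from n3)
  Y(L3) = 0.000-0.0004828j S between n8,n1
  I4: injects 0.00244 A into n6 (from n9)
  Y(R12) = 0.0002976+0.000j S between n3,n1
  V1: constraint V(n7)−V(n9) = 21.1
Assemble and solve the 10×10 MNA system:
  V(n1)=35.24-181.4j  V(n2)=1.619-0.01989j  V(n3)=-19.78-342.3j  V(n4)=130.9-0.01989j  V(n5)=129.5-0.01989j  V(n6)=-12.84-2.005j  V(n7)=1.278-0.01989j  V(n8)=-13.41+0.2087j  V(n9)=-19.82-0.01989j
  i(V1)=-1.403+0.000j

3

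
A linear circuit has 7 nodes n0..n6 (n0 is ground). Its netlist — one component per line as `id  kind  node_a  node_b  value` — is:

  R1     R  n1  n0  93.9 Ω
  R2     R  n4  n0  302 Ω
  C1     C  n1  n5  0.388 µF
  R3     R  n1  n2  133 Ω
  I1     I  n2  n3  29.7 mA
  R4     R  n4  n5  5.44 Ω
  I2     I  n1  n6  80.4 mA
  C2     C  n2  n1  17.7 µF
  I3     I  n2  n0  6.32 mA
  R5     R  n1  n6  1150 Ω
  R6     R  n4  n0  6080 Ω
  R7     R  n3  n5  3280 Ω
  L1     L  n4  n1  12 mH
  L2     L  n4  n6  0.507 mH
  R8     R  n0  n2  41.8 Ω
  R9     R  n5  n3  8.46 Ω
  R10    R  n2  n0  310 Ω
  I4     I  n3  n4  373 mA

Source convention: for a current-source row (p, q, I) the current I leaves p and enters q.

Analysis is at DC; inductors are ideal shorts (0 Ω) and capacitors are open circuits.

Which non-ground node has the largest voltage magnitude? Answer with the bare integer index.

MNA unknowns: 6 node voltages V₁..V_6 plus 2 source currents (L1, L2)
R1: Y=0.01065 on G[1,0]
R2: Y=0.003311 on G[4,0]
C1: Y=0.000 on G[1,5]
R3: Y=0.007519 on G[1,2]
I1: z[2]−=0.0297, z[3]+=0.0297
R4: Y=0.1838 on G[4,5]
I2: z[1]−=0.0804, z[6]+=0.0804
C2: Y=0.000 on G[2,1]
I3: z[2]−=0.00632, z[0]+=0.00632
R5: Y=0.0008696 on G[1,6]
R6: Y=0.0001645 on G[4,0]
R7: Y=0.0003049 on G[3,5]
L1: row V4−V1=0, i_L1 at 4,1
L2: row V4−V6=0, i_L2 at 4,6
R8: Y=0.02392 on G[0,2]
R9: Y=0.1182 on G[5,3]
R10: Y=0.003226 on G[2,0]
I4: z[3]−=0.373, z[4]+=0.373
solve → V1=1.094, V2=-0.8018, V3=-3.671, V4=1.094, V5=-0.7739, V6=1.094
aux → i_L1=0.1063, i_L2=-0.08040

3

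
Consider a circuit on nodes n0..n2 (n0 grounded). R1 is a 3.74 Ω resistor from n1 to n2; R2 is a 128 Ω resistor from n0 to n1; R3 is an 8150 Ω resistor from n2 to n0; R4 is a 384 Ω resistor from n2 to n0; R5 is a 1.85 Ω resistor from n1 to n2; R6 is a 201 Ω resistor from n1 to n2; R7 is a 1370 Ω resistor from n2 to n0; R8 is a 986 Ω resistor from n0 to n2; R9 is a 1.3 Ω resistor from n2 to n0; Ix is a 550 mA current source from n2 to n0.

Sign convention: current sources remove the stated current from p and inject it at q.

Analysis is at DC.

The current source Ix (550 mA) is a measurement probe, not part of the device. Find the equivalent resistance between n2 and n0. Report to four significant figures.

R_eq = 1.280 Ω

MNA unknowns: 2 node voltages V₁..V_2
R1: Y=0.2674 on G[1,2]
R2: Y=0.007812 on G[0,1]
R3: Y=0.0001227 on G[2,0]
R4: Y=0.002604 on G[2,0]
R5: Y=0.5405 on G[1,2]
R6: Y=0.004975 on G[1,2]
R7: Y=0.0007299 on G[2,0]
R8: Y=0.001014 on G[0,2]
R9: Y=0.7692 on G[2,0]
Ix: z[2]−=0.55, z[0]+=0.55
solve → V1=-0.6971, V2=-0.7038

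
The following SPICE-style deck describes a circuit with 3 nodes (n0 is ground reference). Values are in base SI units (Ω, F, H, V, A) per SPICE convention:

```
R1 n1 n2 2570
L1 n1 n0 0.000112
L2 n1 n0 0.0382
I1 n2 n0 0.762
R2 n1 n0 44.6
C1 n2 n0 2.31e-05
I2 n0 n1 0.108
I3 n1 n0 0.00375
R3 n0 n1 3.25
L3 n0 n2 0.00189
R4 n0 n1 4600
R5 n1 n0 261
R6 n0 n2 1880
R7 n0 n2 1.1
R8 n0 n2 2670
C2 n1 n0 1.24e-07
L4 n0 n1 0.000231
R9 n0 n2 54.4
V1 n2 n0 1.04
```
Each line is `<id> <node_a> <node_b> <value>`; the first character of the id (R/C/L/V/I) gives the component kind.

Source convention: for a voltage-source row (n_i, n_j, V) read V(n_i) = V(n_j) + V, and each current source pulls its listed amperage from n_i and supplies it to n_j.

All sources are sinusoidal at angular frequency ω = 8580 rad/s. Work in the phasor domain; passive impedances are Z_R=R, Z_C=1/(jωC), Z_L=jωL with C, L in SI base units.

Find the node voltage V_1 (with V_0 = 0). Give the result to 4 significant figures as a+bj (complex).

MNA unknowns: 2 node voltages V₁..V_2 plus 1 source current (V1)
R1: Y=0.0003891+0.000j on G[1,2]
L1: Y=0.000-1.041j on G[1,0]
L2: Y=0.000-0.003051j on G[1,0]
I1: z[2]−=0.762, z[0]+=0.762
R2: Y=0.02242+0.000j on G[1,0]
C1: Y=0.000+0.1982j on G[2,0]
I2: z[0]−=0.108, z[1]+=0.108
I3: z[1]−=0.00375, z[0]+=0.00375
R3: Y=0.3077+0.000j on G[0,1]
L3: Y=0.000-0.06167j on G[0,2]
R4: Y=0.0002174+0.000j on G[0,1]
R5: Y=0.003831+0.000j on G[1,0]
R6: Y=0.0005319+0.000j on G[0,2]
R7: Y=0.9091+0.000j on G[0,2]
R8: Y=0.0003745+0.000j on G[0,2]
C2: Y=0.000+0.001064j on G[1,0]
L4: Y=0.000-0.5045j on G[0,1]
R9: Y=0.01838+0.000j on G[0,2]
V1: row V2−V0=1.04, i_V1 at 2,0
solve → V1=0.01397+0.06462j, V2=1.040+0.000j
aux → i_V1=-1.728-0.1420j

0.01397+0.06462j V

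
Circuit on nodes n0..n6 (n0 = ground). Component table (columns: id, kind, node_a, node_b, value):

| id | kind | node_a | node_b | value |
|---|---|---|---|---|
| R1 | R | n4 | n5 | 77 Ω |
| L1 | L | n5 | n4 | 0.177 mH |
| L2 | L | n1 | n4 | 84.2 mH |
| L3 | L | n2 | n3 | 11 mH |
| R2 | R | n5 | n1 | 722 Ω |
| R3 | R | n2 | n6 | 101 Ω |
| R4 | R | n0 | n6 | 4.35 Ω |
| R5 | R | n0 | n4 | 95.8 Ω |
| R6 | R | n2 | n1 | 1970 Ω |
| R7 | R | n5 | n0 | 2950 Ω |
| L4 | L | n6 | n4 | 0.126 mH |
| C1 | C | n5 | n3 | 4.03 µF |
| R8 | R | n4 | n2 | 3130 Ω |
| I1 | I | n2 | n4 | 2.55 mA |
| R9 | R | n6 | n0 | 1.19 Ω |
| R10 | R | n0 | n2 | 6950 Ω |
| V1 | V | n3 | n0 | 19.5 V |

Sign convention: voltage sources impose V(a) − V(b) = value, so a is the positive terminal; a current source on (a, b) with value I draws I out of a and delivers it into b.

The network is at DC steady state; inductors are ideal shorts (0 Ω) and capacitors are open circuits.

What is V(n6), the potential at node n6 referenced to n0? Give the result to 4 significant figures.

0.1940 V

MNA unknowns: 6 node voltages V₁..V_6 plus 5 source currents (L1, L2, L3, L4, V1)
R1: Y=0.01299 on G[4,5]
L1: row V5−V4=0, i_L1 at 5,4
L2: row V1−V4=0, i_L2 at 1,4
L3: row V2−V3=0, i_L3 at 2,3
R2: Y=0.001385 on G[5,1]
R3: Y=0.009901 on G[2,6]
R4: Y=0.2299 on G[0,6]
R5: Y=0.01044 on G[0,4]
R6: Y=0.0005076 on G[2,1]
R7: Y=0.0003390 on G[5,0]
L4: row V6−V4=0, i_L4 at 6,4
C1: Y=0.000 on G[5,3]
R8: Y=0.0003195 on G[4,2]
I1: z[2]−=0.00255, z[4]+=0.00255
R9: Y=0.8403 on G[6,0]
R10: Y=0.0001439 on G[0,2]
V1: row V3−V0=19.5, i_V1 at 3,0
solve → V1=0.1940, V2=19.50, V3=19.50, V4=0.1940, V5=0.1940, V6=0.1940
aux → i_L1=-6.575e-05, i_L2=0.009800, i_L3=-0.2125, i_L4=-0.01643, i_V1=-0.2125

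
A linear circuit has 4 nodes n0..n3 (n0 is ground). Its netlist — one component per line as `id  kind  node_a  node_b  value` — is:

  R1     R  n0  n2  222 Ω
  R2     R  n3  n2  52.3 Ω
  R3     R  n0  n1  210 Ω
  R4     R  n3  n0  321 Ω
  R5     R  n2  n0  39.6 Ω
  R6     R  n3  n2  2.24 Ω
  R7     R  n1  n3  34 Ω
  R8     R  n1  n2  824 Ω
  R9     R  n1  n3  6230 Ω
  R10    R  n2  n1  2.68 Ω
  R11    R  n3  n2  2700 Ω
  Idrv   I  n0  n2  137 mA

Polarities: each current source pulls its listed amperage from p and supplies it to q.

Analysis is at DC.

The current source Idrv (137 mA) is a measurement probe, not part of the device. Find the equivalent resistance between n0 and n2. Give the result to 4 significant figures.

Element admittances at DC:
  Y(R1) = 0.004505 S between n0,n2
  Y(R2) = 0.01912 S between n3,n2
  Y(R3) = 0.004762 S between n0,n1
  Y(R4) = 0.003115 S between n3,n0
  Y(R5) = 0.02525 S between n2,n0
  Y(R6) = 0.4464 S between n3,n2
  Y(R7) = 0.02941 S between n1,n3
  Y(R8) = 0.001214 S between n1,n2
  Y(R9) = 0.0001605 S between n1,n3
  Y(R10) = 0.3731 S between n2,n1
  Y(R11) = 0.0003704 S between n3,n2
  Idrv: injects 0.137 A into n2 (from n0)
Assemble and solve the 3×3 MNA system:
  V(n1)=3.604  V(n2)=3.648  V(n3)=3.623

R_eq = 26.63 Ω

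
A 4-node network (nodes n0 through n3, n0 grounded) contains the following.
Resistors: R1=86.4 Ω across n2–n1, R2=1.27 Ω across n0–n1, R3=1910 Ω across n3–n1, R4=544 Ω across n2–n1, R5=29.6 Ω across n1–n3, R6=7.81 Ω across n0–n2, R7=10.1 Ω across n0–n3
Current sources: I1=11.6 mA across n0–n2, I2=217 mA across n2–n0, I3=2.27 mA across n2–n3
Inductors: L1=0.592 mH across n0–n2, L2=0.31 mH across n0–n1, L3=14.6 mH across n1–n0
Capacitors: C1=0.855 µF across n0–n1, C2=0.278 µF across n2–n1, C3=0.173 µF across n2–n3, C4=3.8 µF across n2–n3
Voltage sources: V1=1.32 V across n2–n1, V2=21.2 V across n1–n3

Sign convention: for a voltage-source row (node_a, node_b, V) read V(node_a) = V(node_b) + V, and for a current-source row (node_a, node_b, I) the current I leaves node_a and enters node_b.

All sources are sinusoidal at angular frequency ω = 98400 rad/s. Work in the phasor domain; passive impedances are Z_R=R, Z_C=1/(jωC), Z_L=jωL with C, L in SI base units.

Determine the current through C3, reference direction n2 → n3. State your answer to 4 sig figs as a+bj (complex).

MNA unknowns: 3 node voltages V₁..V_3 plus 2 source currents (V1, V2)
R1: Y=0.01157+0.000j on G[2,1]
I1: z[0]−=0.0116, z[2]+=0.0116
L1: Y=0.000-0.01717j on G[0,2]
R2: Y=0.7874+0.000j on G[0,1]
R3: Y=0.0005236+0.000j on G[3,1]
I2: z[2]−=0.217, z[0]+=0.217
C1: Y=0.000+0.08413j on G[0,1]
R4: Y=0.001838+0.000j on G[2,1]
C2: Y=0.000+0.02736j on G[2,1]
C3: Y=0.000+0.01702j on G[2,3]
I3: z[2]−=0.00227, z[3]+=0.00227
L2: Y=0.000-0.03278j on G[0,1]
L3: Y=0.000-0.0006961j on G[1,0]
C4: Y=0.000+0.3739j on G[2,3]
R5: Y=0.03378+0.000j on G[1,3]
R6: Y=0.1280+0.000j on G[0,2]
R7: Y=0.09901+0.000j on G[0,3]
V1: row V2−V1=1.32, i_V1 at 2,1
V2: row V1−V3=21.2, i_V2 at 1,3
solve → V1=1.699-0.03374j, V2=3.019-0.03374j, V3=-19.50-0.03374j
aux → i_V1=-0.6113-8.784j, i_V2=-2.660-8.807j

0.000+0.3834j A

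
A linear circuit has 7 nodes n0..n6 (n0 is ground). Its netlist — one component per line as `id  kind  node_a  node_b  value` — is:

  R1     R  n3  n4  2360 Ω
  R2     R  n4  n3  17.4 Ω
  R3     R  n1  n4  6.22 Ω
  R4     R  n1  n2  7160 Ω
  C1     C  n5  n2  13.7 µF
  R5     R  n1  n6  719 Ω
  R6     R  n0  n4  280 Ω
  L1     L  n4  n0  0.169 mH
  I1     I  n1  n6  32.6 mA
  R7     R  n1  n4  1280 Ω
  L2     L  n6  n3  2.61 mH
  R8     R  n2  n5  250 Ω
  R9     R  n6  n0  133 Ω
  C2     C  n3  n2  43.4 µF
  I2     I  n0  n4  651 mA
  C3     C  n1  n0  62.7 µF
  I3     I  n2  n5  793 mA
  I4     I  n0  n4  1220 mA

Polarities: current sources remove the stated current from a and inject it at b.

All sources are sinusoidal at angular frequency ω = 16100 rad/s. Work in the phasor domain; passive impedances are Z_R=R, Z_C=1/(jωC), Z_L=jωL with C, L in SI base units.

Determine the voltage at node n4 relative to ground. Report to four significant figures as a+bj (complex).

2.181+4.443j V

Apply KCL at each of the 6 non-ground nodes and solve the resulting linear system.
Node n1: branches {R3, R4, R5, I1, R7, C3} → V_1 = 0.7493-0.2010j
Node n2: branches {R4, C1, R8, C2, I3} → V_2 = 2.195+3.832j
Node n3: branches {R1, R2, L2, C2} → V_3 = 2.195+3.832j
Node n4: branches {R1, R2, R3, R6, L1, R7, I2, I4} → V_4 = 2.181+4.443j
Node n5: branches {C1, R8, I3} → V_5 = 2.260+0.2380j
Node n6: branches {R5, I1, L2, R9} → V_6 = 3.658+3.876j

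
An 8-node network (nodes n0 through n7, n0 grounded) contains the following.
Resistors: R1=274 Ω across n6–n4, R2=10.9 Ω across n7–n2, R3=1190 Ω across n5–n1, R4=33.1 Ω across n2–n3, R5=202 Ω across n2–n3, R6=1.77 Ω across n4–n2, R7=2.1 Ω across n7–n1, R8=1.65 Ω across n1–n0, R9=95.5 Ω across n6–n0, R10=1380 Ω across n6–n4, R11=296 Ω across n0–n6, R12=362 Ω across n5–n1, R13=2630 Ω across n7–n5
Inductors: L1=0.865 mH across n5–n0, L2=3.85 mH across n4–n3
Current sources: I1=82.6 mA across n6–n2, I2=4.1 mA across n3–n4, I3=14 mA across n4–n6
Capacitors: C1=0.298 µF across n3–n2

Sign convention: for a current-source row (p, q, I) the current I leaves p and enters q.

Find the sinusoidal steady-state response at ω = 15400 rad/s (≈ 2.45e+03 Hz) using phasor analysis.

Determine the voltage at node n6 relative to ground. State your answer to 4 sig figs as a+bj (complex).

MNA unknowns: 7 node voltages V₁..V_7
R1: Y=0.003650+0.000j on G[6,4]
R2: Y=0.09174+0.000j on G[7,2]
L1: Y=0.000-0.07507j on G[5,0]
R3: Y=0.0008403+0.000j on G[5,1]
R4: Y=0.03021+0.000j on G[2,3]
R5: Y=0.004950+0.000j on G[2,3]
R6: Y=0.5650+0.000j on G[4,2]
R7: Y=0.4762+0.000j on G[7,1]
R8: Y=0.6061+0.000j on G[1,0]
R9: Y=0.01047+0.000j on G[6,0]
I1: z[6]−=0.0826, z[2]+=0.0826
L2: Y=0.000-0.01687j on G[4,3]
C1: Y=0.000+0.004589j on G[3,2]
R10: Y=0.0007246+0.000j on G[6,4]
R11: Y=0.003378+0.000j on G[0,6]
I2: z[3]−=0.0041, z[4]+=0.0041
R12: Y=0.002762+0.000j on G[5,1]
R13: Y=0.0003802+0.000j on G[7,5]
I3: z[4]−=0.014, z[6]+=0.014
solve → V1=0.08170+2.229e-05j, V2=0.7300-4.831e-05j, V3=0.6191-0.01421j, V4=0.6788+0.001723j, V5=0.0002562+0.004851j, V6=-3.601+0.0004136j, V7=0.1863+1.412e-05j

-3.601+0.0004136j V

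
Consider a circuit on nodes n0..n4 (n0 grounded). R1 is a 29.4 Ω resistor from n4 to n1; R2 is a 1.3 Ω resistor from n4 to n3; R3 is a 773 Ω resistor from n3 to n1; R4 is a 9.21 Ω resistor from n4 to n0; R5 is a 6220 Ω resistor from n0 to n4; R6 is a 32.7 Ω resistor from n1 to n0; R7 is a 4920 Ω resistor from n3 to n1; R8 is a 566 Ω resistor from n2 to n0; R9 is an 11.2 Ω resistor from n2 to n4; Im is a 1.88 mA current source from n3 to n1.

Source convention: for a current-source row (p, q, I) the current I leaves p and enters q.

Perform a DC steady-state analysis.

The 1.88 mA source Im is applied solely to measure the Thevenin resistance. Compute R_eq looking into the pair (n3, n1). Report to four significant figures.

R_eq = 18.05 Ω

MNA unknowns: 4 node voltages V₁..V_4
R1: Y=0.03401 on G[4,1]
R2: Y=0.7692 on G[4,3]
R3: Y=0.001294 on G[3,1]
R4: Y=0.1086 on G[4,0]
R5: Y=0.0001608 on G[0,4]
R6: Y=0.03058 on G[1,0]
R7: Y=0.0002033 on G[3,1]
R8: Y=0.001767 on G[2,0]
R9: Y=0.08929 on G[2,4]
Im: z[3]−=0.00188, z[1]+=0.00188
solve → V1=0.02472, V2=-0.006709, V3=-0.009220, V4=-0.006842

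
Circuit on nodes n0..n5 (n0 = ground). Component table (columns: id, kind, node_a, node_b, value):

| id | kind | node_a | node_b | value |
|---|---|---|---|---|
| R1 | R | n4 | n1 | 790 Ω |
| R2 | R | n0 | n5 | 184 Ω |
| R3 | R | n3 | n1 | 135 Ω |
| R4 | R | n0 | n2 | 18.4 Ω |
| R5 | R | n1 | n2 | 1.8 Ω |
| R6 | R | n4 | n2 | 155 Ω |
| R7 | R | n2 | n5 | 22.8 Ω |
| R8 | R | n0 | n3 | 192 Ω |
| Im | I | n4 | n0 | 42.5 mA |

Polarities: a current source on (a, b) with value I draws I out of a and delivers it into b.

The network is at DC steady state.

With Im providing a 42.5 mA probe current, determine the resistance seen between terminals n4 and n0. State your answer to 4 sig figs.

Apply KCL at each of the 5 non-ground nodes and solve the resulting linear system.
Node n1: branches {R1, R3, R5} → V_1 = -0.6911
Node n2: branches {R4, R5, R6, R7} → V_2 = -0.6824
Node n3: branches {R3, R8} → V_3 = -0.4058
Node n4: branches {R1, R6, Im} → V_4 = -6.191
Node n5: branches {R2, R7} → V_5 = -0.6072

R_eq = 145.7 Ω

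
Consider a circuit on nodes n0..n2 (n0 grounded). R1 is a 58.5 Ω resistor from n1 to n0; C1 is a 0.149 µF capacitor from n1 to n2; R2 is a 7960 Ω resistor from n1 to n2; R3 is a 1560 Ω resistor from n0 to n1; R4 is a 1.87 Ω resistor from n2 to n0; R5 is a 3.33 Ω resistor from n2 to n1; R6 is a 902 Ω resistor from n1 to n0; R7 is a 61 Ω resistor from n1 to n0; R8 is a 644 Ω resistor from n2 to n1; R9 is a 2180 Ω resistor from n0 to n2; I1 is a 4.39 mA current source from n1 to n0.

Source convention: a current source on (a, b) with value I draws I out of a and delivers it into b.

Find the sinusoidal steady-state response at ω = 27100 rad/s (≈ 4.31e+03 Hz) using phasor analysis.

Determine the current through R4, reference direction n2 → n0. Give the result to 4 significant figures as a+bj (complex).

Apply KCL at each of the 2 non-ground nodes and solve the resulting linear system.
Node n1: branches {R1, C1, R2, R3, R5, R6, R7, R8, I1} → V_1 = -0.01923+0.0001390j
Node n2: branches {C1, R2, R4, R5, R8, R9} → V_2 = -0.006936-9.151e-06j

-0.003709-4.893e-06j A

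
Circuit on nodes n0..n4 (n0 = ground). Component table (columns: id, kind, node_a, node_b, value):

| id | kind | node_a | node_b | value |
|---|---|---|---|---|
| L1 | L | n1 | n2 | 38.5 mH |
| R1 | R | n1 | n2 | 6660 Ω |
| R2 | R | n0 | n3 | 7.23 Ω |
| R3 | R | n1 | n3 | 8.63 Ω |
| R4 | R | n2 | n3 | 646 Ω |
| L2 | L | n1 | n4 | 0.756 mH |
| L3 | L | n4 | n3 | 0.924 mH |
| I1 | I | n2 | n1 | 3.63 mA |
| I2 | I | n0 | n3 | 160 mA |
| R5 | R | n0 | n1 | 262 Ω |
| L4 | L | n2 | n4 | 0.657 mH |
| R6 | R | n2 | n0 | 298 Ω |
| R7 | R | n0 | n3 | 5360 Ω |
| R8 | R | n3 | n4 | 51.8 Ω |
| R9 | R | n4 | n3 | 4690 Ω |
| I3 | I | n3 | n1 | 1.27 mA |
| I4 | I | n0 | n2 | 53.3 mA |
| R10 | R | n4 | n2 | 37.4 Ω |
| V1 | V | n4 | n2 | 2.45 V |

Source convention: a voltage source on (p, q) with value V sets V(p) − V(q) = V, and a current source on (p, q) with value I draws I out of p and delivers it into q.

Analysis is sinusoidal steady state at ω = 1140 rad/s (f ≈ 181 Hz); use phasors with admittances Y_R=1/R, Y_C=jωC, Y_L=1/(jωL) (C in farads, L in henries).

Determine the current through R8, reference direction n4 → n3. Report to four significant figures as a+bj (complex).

0.0001871+0.001203j A

MNA unknowns: 4 node voltages V₁..V_4 plus 1 source current (V1)
L1: Y=0.000-0.02278j on G[1,2]
R1: Y=0.0001502+0.000j on G[1,2]
R2: Y=0.1383+0.000j on G[0,3]
R3: Y=0.1159+0.000j on G[1,3]
R4: Y=0.001548+0.000j on G[2,3]
L2: Y=0.000-1.160j on G[1,4]
L3: Y=0.000-0.9493j on G[4,3]
I1: z[2]−=0.00363, z[1]+=0.00363
I2: z[0]−=0.16, z[3]+=0.16
R5: Y=0.003817+0.000j on G[0,1]
L4: Y=0.000-1.335j on G[2,4]
R6: Y=0.003356+0.000j on G[2,0]
R7: Y=0.0001866+0.000j on G[0,3]
R8: Y=0.01931+0.000j on G[3,4]
R9: Y=0.0002132+0.000j on G[4,3]
I3: z[3]−=0.00127, z[1]+=0.00127
I4: z[0]−=0.0533, z[2]+=0.0533
R10: Y=0.02674+0.000j on G[4,2]
V1: row V4−V2=2.45, i_V1 at 4,2
solve → V1=1.490+0.06124j, V2=-0.9190+0.05918j, V3=1.521-0.003122j, V4=1.531+0.05918j
aux → i_V1=-0.1224+3.326j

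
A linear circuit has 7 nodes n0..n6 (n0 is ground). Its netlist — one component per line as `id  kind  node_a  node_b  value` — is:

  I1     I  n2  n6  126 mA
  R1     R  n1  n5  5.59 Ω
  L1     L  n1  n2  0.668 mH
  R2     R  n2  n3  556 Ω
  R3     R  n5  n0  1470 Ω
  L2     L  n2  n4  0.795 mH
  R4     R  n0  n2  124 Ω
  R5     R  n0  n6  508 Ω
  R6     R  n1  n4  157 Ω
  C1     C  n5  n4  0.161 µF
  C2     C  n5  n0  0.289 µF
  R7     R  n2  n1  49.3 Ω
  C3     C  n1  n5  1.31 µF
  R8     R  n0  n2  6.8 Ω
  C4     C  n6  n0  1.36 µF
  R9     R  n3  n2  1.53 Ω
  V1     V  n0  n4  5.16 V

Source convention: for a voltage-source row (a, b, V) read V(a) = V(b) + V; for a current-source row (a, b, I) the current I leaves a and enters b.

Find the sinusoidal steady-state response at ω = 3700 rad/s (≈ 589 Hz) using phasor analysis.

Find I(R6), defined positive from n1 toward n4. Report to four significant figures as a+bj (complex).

0.005008+0.01042j A

Apply KCL at each of the 6 non-ground nodes and solve the resulting linear system.
Node n1: branches {R1, L1, R6, R7, C3} → V_1 = -4.374+1.636j
Node n2: branches {I1, L1, R2, L2, R4, R7, R8, R9} → V_2 = -4.392+1.635j
Node n3: branches {R2, R9} → V_3 = -4.392+1.635j
Node n4: branches {L2, R6, C1, V1} → V_4 = -5.160+0.000j
Node n5: branches {R1, R3, C1, C2, C3} → V_5 = -4.341+1.652j
Node n6: branches {I1, R5, C4} → V_6 = 8.495-21.72j
Source currents: i(V1)=-0.5600+0.2502j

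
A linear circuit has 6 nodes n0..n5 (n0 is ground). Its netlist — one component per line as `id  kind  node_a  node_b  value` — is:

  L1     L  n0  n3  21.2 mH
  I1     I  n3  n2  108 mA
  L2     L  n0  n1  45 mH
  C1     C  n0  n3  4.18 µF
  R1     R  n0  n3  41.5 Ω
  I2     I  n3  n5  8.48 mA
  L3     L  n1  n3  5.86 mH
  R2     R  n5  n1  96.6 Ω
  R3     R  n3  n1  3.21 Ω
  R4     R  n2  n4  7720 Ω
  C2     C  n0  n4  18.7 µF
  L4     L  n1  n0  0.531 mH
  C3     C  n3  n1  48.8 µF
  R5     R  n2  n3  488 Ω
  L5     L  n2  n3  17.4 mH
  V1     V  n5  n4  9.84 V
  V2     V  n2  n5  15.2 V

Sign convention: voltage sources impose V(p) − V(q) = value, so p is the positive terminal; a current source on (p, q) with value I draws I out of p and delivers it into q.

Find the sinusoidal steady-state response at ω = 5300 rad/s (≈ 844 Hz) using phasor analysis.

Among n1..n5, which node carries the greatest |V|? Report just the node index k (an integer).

2

Apply KCL at each of the 5 non-ground nodes and solve the resulting linear system.
Node n1: branches {L2, L3, R2, R3, L4, C3} → V_1 = 0.7995+0.1852j
Node n2: branches {I1, R4, R5, L5, V2} → V_2 = 27.99+0.7737j
Node n3: branches {L1, I1, C1, R1, I2, L3, R3, C3, R5, L5} → V_3 = 0.2305-0.3434j
Node n4: branches {R4, C2, V1} → V_4 = 2.953+0.7737j
Node n5: branches {I2, R2, V1, V2} → V_5 = 12.79+0.7737j
Source currents: i(V1)=-0.07992+0.2927j, i(V2)=0.03575+0.2988j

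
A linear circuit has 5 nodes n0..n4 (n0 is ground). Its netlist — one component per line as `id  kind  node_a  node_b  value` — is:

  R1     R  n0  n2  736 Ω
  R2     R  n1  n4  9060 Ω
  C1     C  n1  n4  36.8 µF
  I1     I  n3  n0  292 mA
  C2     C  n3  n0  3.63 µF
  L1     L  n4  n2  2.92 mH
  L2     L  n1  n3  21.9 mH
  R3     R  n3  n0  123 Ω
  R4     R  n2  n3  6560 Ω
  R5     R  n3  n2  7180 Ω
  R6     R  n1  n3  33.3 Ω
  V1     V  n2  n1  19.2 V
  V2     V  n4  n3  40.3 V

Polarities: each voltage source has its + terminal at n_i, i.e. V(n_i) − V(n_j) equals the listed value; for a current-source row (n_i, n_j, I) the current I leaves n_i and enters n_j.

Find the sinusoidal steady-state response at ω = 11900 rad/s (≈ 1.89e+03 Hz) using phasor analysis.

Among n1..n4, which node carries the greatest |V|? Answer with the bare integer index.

2

Apply KCL at each of the 4 non-ground nodes and solve the resulting linear system.
Node n1: branches {R2, C1, L2, R6, V1} → V_1 = 39.84+11.59j
Node n2: branches {R1, L1, R4, R5, V1} → V_2 = 59.04+11.59j
Node n3: branches {I1, C2, L2, R3, R4, R5, R6, V2} → V_3 = -1.918+8.256j
Node n4: branches {R2, C1, L1, V2} → V_4 = 38.38+8.256j
Source currents: i(V1)=-0.1940+0.5777j, i(V2)=-1.365+0.04332j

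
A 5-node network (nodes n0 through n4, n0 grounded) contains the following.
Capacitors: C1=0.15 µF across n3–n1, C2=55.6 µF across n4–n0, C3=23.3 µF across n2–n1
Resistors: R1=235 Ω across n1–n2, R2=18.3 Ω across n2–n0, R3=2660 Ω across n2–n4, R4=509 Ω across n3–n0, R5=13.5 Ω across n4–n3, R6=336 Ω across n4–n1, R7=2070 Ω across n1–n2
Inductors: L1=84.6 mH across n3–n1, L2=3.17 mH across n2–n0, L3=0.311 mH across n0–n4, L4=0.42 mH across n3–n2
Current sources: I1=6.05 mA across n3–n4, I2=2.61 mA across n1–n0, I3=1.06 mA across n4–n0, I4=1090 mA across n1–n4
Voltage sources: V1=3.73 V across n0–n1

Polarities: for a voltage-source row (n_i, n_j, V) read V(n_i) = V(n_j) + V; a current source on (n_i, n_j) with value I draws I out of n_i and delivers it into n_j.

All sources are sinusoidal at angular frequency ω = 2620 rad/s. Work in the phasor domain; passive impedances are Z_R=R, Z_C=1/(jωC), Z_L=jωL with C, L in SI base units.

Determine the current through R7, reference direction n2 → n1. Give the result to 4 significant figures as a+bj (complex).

0.001986-0.0004022j A

MNA unknowns: 4 node voltages V₁..V_4 plus 1 source current (V1)
C1: Y=0.000+0.0003930j on G[3,1]
R1: Y=0.004255+0.000j on G[1,2]
R2: Y=0.05464+0.000j on G[2,0]
L1: Y=0.000-0.004512j on G[3,1]
I1: z[3]−=0.00605, z[4]+=0.00605
I2: z[1]−=0.00261, z[0]+=0.00261
L2: Y=0.000-0.1204j on G[2,0]
C2: Y=0.000+0.1457j on G[4,0]
R3: Y=0.0003759+0.000j on G[2,4]
I3: z[4]−=0.00106, z[0]+=0.00106
L3: Y=0.000-1.227j on G[0,4]
R4: Y=0.001965+0.000j on G[3,0]
I4: z[1]−=1.09, z[4]+=1.09
R5: Y=0.07407+0.000j on G[4,3]
C3: Y=0.000+0.06105j on G[2,1]
L4: Y=0.000-0.9088j on G[3,2]
R6: Y=0.002976+0.000j on G[4,1]
R7: Y=0.0004831+0.000j on G[1,2]
V1: row V0−V1=3.73, i_V1 at 0,1
solve → V1=-3.730+0.000j, V2=0.3816-0.8326j, V3=0.2111-0.8425j, V4=0.1301+1.007j
aux → i_V1=1.014-0.2338j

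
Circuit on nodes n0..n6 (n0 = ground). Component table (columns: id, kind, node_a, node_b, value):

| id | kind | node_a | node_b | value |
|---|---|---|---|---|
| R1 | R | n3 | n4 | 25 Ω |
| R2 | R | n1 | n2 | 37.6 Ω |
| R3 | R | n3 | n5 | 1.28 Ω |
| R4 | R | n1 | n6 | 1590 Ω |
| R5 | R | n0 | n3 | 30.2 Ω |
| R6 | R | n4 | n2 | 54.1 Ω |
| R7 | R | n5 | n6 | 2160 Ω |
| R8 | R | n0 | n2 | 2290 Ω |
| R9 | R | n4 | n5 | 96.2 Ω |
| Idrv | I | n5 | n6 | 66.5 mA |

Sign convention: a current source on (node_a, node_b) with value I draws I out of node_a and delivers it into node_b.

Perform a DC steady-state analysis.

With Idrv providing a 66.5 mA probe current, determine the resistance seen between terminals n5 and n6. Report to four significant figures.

Apply KCL at each of the 6 non-ground nodes and solve the resulting linear system.
Node n1: branches {R2, R4} → V_1 = 4.024
Node n2: branches {R2, R6, R8} → V_2 = 2.624
Node n3: branches {R1, R3, R5} → V_3 = -0.03461
Node n4: branches {R1, R6, R9} → V_4 = 0.6733
Node n5: branches {R3, R7, R9, Idrv} → V_5 = -0.07232
Node n6: branches {R4, R7, Idrv} → V_6 = 63.19

R_eq = 951.3 Ω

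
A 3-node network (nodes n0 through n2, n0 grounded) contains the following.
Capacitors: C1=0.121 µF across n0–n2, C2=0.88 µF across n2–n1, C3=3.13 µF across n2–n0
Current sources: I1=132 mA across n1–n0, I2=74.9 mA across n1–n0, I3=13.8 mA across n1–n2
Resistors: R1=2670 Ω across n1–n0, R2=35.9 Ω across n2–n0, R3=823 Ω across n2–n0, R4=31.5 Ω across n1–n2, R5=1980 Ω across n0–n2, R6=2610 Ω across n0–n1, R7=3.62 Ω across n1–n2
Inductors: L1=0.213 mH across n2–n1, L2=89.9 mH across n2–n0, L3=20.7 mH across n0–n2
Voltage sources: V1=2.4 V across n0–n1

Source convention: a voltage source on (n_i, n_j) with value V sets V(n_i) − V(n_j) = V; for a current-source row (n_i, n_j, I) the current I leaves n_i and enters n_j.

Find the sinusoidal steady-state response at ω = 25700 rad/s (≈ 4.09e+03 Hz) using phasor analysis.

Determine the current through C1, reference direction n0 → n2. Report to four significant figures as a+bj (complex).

0.001876+0.007120j A

Apply KCL at each of the 2 non-ground nodes and solve the resulting linear system.
Node n1: branches {I1, R1, L1, C2, I2, R4, I3, R6, R7, V1} → V_1 = -2.400+0.000j
Node n2: branches {C1, L1, R2, C2, L2, R3, R4, R5, I3, L3, R7, C3} → V_2 = -2.290+0.6033j
Source currents: i(V1)=0.08835-0.1682j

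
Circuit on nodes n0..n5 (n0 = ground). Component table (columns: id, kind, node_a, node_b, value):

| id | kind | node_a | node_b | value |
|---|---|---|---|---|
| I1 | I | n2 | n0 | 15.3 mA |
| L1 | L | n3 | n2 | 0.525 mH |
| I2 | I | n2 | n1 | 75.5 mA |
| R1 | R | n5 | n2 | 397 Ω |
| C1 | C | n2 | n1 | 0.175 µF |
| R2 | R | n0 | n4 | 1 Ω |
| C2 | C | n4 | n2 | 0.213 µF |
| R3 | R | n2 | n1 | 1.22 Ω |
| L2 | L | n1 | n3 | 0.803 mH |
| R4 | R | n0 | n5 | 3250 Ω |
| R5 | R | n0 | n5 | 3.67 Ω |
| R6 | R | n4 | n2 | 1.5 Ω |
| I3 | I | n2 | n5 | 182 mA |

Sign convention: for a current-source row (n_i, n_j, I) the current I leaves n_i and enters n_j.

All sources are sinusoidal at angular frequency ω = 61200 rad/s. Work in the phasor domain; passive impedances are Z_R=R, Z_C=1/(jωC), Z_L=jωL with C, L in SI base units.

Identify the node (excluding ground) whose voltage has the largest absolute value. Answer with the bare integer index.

MNA unknowns: 5 node voltages V₁..V_5
I1: z[2]−=0.0153, z[0]+=0.0153
L1: Y=0.000-0.03112j on G[3,2]
I2: z[2]−=0.0755, z[1]+=0.0755
R1: Y=0.002519+0.000j on G[5,2]
C1: Y=0.000+0.01071j on G[2,1]
R2: Y=1.000+0.000j on G[0,4]
C2: Y=0.000+0.01304j on G[4,2]
R3: Y=0.8197+0.000j on G[2,1]
L2: Y=0.000-0.02035j on G[1,3]
R4: Y=0.0003077+0.000j on G[0,5]
R5: Y=0.2725+0.000j on G[0,5]
R6: Y=0.6667+0.000j on G[4,2]
I3: z[2]−=0.182, z[5]+=0.182
solve → V1=-0.3938+0.005844j, V2=-0.4859+0.005665j, V3=-0.4495+0.005736j, V4=-0.1944-1.414e-05j, V5=0.6566+5.183e-05j

5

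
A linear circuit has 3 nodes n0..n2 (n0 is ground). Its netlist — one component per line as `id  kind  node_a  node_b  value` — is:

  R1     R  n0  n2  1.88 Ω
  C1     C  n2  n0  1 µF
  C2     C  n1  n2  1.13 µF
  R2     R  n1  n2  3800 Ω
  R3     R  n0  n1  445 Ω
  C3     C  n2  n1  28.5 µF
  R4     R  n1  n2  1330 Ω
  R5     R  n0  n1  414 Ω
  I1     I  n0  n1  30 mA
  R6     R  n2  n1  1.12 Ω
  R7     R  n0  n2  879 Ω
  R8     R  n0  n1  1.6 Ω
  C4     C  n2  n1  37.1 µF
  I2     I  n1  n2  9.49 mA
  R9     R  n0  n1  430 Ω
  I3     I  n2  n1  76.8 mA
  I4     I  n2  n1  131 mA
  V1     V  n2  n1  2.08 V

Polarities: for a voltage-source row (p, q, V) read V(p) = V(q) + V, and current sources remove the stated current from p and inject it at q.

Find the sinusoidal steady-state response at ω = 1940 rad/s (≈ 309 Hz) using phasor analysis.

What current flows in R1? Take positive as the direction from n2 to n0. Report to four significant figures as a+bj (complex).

MNA unknowns: 2 node voltages V₁..V_2 plus 1 source current (V1)
R1: Y=0.5319+0.000j on G[0,2]
C1: Y=0.000+0.001940j on G[2,0]
C2: Y=0.000+0.002192j on G[1,2]
R2: Y=0.0002632+0.000j on G[1,2]
R3: Y=0.002247+0.000j on G[0,1]
C3: Y=0.000+0.05529j on G[2,1]
R4: Y=0.0007519+0.000j on G[1,2]
R5: Y=0.002415+0.000j on G[0,1]
I1: z[0]−=0.03, z[1]+=0.03
R6: Y=0.8929+0.000j on G[2,1]
R7: Y=0.001138+0.000j on G[0,2]
R8: Y=0.6250+0.000j on G[0,1]
C4: Y=0.000+0.07197j on G[2,1]
I2: z[1]−=0.00949, z[2]+=0.00949
R9: Y=0.002326+0.000j on G[0,1]
I3: z[2]−=0.0768, z[1]+=0.0768
I4: z[2]−=0.131, z[1]+=0.131
V1: row V2−V1=2.08, i_V1 at 2,1
solve → V1=-0.9259-0.001922j, V2=1.154-0.001922j
aux → i_V1=-2.673-0.2705j

0.6139-0.001022j A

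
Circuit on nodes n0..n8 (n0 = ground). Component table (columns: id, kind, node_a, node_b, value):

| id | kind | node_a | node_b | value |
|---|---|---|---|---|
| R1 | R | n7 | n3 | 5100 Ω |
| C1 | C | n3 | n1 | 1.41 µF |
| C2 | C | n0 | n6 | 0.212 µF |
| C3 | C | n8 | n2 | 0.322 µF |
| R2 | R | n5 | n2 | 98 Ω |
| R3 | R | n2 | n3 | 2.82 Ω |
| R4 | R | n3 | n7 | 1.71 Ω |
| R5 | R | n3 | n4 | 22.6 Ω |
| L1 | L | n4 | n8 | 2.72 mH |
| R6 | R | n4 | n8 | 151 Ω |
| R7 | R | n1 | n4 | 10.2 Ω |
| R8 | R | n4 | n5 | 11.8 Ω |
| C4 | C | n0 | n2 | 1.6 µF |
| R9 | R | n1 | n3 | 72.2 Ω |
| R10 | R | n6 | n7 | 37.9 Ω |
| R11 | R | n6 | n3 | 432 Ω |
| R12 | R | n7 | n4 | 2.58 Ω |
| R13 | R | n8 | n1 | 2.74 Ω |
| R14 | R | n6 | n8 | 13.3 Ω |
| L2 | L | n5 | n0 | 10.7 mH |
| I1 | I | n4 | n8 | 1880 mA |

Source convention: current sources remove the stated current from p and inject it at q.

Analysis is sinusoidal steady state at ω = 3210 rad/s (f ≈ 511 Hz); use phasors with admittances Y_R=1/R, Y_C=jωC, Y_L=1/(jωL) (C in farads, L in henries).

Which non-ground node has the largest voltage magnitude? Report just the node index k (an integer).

Element admittances at ω=3210 rad/s:
  Y(R1) = 0.0001961+0.000j S between n7,n3
  Y(C1) = 0.000+0.004526j S between n3,n1
  Y(C2) = 0.000+0.0006805j S between n0,n6
  Y(C3) = 0.000+0.001034j S between n8,n2
  Y(R2) = 0.01020+0.000j S between n5,n2
  Y(R3) = 0.3546+0.000j S between n2,n3
  Y(R4) = 0.5848+0.000j S between n3,n7
  Y(R5) = 0.04425+0.000j S between n3,n4
  Y(L1) = 0.000-0.1145j S between n4,n8
  Y(R6) = 0.006623+0.000j S between n4,n8
  Y(R7) = 0.09804+0.000j S between n1,n4
  Y(R8) = 0.08475+0.000j S between n4,n5
  Y(C4) = 0.000+0.005136j S between n0,n2
  Y(R9) = 0.01385+0.000j S between n1,n3
  Y(R10) = 0.02639+0.000j S between n6,n7
  Y(R11) = 0.002315+0.000j S between n6,n3
  Y(R12) = 0.3876+0.000j S between n7,n4
  Y(R13) = 0.3650+0.000j S between n8,n1
  Y(R14) = 0.07519+0.000j S between n6,n8
  Y(L2) = 0.000-0.02911j S between n5,n0
  I1: injects 1.88 A into n8 (from n4)
Assemble and solve the 8×8 MNA system:
  V(n1)=6.893+6.578j  V(n2)=0.8725+0.8671j  V(n3)=0.8987+0.8729j  V(n4)=0.3454+0.1279j  V(n5)=0.3093+0.3022j  V(n6)=6.649+6.386j  V(n7)=0.8359+0.7295j  V(n8)=8.809+8.601j

8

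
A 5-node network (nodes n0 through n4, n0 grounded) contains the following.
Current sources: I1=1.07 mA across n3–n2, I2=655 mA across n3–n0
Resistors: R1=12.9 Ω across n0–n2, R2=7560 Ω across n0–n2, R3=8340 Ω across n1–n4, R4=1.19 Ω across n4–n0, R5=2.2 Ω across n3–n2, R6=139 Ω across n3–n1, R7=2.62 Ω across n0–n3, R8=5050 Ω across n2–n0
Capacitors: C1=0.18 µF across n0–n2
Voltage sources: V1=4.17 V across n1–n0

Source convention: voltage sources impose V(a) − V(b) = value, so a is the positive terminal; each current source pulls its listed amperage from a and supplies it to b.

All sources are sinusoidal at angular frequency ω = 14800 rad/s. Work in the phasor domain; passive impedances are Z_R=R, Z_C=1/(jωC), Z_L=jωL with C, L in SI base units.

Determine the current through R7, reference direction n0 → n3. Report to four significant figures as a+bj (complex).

Element admittances at ω=14800 rad/s:
  I1: injects 0.00107 A into n2 (from n3)
  Y(R1) = 0.07752+0.000j S between n0,n2
  Y(R2) = 0.0001323+0.000j S between n0,n2
  Y(R3) = 0.0001199+0.000j S between n1,n4
  Y(R4) = 0.8403+0.000j S between n4,n0
  I2: injects 0.655 A into n0 (from n3)
  Y(C1) = 0.000+0.002664j S between n0,n2
  Y(R5) = 0.4545+0.000j S between n3,n2
  Y(R6) = 0.007194+0.000j S between n3,n1
  Y(R7) = 0.3817+0.000j S between n0,n3
  Y(R8) = 0.0001980+0.000j S between n2,n0
  V1: constraint V(n1)−V(n0) = 4.17
Assemble and solve the 5×5 MNA system:
  V(n1)=4.170+0.000j  V(n2)=-1.170+0.01084j  V(n3)=-1.373+0.005845j  V(n4)=0.0005949+0.000j
  i(V1)=-0.04038+4.205e-05j

0.5240-0.002231j A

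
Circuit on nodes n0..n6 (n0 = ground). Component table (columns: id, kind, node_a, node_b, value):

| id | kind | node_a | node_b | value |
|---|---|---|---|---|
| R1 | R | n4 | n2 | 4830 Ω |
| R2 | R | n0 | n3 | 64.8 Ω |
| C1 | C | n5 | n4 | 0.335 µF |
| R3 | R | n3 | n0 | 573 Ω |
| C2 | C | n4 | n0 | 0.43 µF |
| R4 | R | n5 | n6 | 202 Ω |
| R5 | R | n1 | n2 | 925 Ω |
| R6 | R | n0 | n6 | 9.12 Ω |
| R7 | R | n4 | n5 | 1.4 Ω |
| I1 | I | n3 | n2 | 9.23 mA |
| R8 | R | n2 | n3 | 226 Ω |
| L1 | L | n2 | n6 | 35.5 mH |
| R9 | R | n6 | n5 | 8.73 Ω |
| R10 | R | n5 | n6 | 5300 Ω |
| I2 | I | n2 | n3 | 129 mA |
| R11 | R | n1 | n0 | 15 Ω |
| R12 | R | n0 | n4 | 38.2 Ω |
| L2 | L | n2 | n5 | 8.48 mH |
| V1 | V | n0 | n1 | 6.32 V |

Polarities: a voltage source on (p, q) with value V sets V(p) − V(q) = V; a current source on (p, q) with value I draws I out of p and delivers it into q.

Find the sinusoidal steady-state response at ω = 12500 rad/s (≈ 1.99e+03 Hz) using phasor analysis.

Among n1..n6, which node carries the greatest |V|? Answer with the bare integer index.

MNA unknowns: 6 node voltages V₁..V_6 plus 1 source current (V1)
R1: Y=0.0002070+0.000j on G[4,2]
R2: Y=0.01543+0.000j on G[0,3]
C1: Y=0.000+0.004188j on G[5,4]
R3: Y=0.001745+0.000j on G[3,0]
C2: Y=0.000+0.005375j on G[4,0]
R4: Y=0.004950+0.000j on G[5,6]
R5: Y=0.001081+0.000j on G[1,2]
R6: Y=0.1096+0.000j on G[0,6]
R7: Y=0.7143+0.000j on G[4,5]
I1: z[3]−=0.00923, z[2]+=0.00923
R8: Y=0.004425+0.000j on G[2,3]
L1: Y=0.000-0.002254j on G[2,6]
R9: Y=0.1145+0.000j on G[6,5]
R10: Y=0.0001887+0.000j on G[5,6]
I2: z[2]−=0.129, z[3]+=0.129
R11: Y=0.06667+0.000j on G[1,0]
R12: Y=0.02618+0.000j on G[0,4]
L2: Y=0.000-0.009434j on G[2,5]
V1: row V0−V1=6.32, i_V1 at 0,1
solve → V1=-6.320+0.000j, V2=-3.676-6.870j, V3=4.791-1.407j, V4=-0.8807+0.3884j, V5=-0.9150+0.3983j, V6=-0.5474+0.2386j
aux → i_V1=-0.4242+0.007426j

2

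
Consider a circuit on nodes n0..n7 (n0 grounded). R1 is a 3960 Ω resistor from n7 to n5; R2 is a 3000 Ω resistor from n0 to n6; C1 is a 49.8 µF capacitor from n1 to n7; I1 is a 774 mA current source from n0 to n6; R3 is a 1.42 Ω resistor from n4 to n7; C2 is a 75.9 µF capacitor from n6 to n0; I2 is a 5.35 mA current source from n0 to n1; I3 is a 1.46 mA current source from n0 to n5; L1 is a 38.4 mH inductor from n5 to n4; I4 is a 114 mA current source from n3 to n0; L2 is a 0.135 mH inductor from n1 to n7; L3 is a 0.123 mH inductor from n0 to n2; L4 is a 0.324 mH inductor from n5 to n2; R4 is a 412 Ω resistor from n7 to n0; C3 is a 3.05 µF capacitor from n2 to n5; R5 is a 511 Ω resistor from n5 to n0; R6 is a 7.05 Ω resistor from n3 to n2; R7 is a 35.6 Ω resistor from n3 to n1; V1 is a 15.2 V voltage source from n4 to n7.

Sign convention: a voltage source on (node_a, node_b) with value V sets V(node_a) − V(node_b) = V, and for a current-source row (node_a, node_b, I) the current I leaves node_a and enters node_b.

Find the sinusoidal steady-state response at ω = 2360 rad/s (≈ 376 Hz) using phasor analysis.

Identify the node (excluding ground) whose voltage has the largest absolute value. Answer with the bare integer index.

4

Element admittances at ω=2360 rad/s:
  Y(R1) = 0.0002525+0.000j S between n7,n5
  Y(R2) = 0.0003333+0.000j S between n0,n6
  Y(C1) = 0.000+0.1175j S between n1,n7
  I1: injects 0.774 A into n6 (from n0)
  Y(R3) = 0.7042+0.000j S between n4,n7
  Y(C2) = 0.000+0.1791j S between n6,n0
  I2: injects 0.00535 A into n1 (from n0)
  I3: injects 0.00146 A into n5 (from n0)
  Y(L1) = 0.000-0.01103j S between n5,n4
  I4: injects 0.114 A into n0 (from n3)
  Y(L2) = 0.000-3.139j S between n1,n7
  Y(L3) = 0.000-3.445j S between n0,n2
  Y(L4) = 0.000-1.308j S between n5,n2
  Y(R4) = 0.002427+0.000j S between n7,n0
  Y(C3) = 0.000+0.007198j S between n2,n5
  Y(R5) = 0.001957+0.000j S between n5,n0
  Y(R6) = 0.1418+0.000j S between n3,n2
  Y(R7) = 0.02809+0.000j S between n3,n1
  V1: constraint V(n4)−V(n7) = 15.2
Assemble and solve the 8×8 MNA system:
  V(n1)=-2.690+5.197j  V(n2)=0.003658-0.02925j  V(n3)=-1.112+0.8346j  V(n4)=12.47+5.180j  V(n5)=0.1076+0.01498j  V(n6)=0.008041-4.321j  V(n7)=-2.730+5.180j
  i(V1)=-10.76+0.1364j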